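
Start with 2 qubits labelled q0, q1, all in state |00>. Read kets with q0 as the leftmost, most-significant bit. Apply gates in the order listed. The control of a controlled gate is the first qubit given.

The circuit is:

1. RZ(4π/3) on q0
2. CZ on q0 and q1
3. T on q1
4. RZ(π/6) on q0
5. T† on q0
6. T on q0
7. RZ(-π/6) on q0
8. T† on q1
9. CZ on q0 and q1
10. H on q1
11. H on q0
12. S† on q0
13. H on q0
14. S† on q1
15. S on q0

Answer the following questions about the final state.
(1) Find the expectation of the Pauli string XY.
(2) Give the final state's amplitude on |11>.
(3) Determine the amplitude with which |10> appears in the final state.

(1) The observable XY averages to 1. Key observation: steps 2-9 multiply out to the identity, so the circuit reduces to the remaining gates.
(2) The final state's coefficient on |11> equals sqrt(2)*(-1 - I)*exp(I*pi/3)/4.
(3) The final state's coefficient on |10> equals sqrt(2)*(1 - I)*exp(I*pi/3)/4.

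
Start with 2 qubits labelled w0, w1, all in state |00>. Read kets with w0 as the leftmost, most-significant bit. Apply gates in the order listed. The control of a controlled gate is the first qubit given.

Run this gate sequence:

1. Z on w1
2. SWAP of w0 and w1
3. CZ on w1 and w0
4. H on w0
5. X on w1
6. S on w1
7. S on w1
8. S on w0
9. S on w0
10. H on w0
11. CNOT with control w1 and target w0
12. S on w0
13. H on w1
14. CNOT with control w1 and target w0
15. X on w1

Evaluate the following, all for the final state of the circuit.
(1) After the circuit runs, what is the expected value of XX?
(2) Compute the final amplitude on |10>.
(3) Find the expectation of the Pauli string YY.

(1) In the final state, XX has expectation -1.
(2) |10> carries amplitude sqrt(2)/2 in the final state.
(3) In the final state, YY has expectation -1.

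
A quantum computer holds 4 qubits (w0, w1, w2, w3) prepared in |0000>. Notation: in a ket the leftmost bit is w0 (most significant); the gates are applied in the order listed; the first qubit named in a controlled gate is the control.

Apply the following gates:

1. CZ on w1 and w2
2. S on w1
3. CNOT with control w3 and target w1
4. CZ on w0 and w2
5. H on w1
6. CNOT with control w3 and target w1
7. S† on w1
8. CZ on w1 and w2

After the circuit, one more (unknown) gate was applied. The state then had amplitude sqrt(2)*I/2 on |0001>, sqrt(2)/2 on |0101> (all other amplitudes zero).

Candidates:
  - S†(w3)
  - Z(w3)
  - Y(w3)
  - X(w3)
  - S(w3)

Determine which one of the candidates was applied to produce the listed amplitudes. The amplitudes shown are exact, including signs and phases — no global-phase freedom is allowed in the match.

The unique candidate consistent with the amplitudes is Y(w3).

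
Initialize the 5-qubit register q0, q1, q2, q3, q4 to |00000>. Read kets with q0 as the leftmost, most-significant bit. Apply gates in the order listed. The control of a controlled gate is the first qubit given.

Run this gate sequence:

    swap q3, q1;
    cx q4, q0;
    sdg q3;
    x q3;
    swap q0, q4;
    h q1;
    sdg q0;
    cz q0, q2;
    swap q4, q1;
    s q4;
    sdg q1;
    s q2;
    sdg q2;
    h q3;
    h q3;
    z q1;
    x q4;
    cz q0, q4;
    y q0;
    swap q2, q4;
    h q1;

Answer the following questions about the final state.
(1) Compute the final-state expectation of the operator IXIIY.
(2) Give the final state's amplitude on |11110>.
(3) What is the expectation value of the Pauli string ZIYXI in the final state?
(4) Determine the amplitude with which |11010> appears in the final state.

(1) The observable IXIIY averages to 0.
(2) The amplitude on |11110> is I/2.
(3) The observable ZIYXI averages to 0.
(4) The amplitude on |11010> is -1/2.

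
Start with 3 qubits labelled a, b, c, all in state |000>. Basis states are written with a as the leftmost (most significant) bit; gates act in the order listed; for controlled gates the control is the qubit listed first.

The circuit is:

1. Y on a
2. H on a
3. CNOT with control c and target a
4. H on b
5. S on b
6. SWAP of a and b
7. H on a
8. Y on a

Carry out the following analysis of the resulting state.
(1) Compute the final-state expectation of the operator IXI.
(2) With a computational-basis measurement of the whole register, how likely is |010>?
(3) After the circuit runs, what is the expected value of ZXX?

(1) The expectation value of IXI is -1.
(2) The probability of measuring |010> is 1/4.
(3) The observable ZXX averages to 0.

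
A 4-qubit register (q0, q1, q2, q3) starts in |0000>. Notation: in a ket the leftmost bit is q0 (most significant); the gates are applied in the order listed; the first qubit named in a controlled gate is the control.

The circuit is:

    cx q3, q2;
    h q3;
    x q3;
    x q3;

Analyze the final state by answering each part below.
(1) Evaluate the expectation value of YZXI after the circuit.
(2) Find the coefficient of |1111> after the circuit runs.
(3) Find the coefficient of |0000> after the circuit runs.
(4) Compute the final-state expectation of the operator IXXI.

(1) In the final state, YZXI has expectation 0. Key observation: steps 3-4 multiply out to the identity, so the circuit reduces to the remaining gates.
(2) The final state's coefficient on |1111> equals 0.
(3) |0000> carries amplitude sqrt(2)/2 in the final state.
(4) The expectation value of IXXI is 0.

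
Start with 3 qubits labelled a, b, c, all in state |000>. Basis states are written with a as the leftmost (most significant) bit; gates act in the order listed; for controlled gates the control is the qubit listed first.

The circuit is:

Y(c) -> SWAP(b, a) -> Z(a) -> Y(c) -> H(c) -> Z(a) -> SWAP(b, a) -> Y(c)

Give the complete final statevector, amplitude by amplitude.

The resulting statevector has amplitude -sqrt(2)*I/2 on |000>, sqrt(2)*I/2 on |001>, and 0 on every other basis state.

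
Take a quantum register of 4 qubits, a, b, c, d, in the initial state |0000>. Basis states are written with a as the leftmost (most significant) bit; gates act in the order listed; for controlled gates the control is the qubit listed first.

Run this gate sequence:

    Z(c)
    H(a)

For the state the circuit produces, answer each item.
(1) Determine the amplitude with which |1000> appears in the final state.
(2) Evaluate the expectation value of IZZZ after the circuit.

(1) The final state's coefficient on |1000> equals sqrt(2)/2.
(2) The observable IZZZ averages to 1.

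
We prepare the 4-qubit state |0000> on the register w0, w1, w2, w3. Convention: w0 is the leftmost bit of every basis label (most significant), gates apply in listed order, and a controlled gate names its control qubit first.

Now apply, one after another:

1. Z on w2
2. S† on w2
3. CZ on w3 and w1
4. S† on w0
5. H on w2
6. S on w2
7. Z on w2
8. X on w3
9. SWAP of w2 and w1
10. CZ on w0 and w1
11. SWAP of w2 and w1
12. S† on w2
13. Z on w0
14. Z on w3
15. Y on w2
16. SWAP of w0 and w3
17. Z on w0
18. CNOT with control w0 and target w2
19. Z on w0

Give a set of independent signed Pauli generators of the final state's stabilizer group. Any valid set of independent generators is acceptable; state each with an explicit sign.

The stabilizer group can be generated by +IIXI, -ZIII, +IZII, +IIIZ, among other valid generating sets.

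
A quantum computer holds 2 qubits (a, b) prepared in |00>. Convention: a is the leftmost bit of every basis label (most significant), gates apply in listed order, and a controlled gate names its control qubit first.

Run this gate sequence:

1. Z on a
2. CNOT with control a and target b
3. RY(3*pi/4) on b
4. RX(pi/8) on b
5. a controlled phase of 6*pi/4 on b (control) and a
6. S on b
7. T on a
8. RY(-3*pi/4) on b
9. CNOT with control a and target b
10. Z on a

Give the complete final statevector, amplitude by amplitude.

The resulting statevector has amplitude -sqrt(2)*cos(pi/16)/4 + sqrt(1/2 - sqrt(2)/4)*sqrt(sqrt(2)/4 + 1/2)*sin(pi/16) + cos(pi/16)/2 - I*sqrt(1/2 - sqrt(2)/4)*sqrt(sqrt(2)/4 + 1/2)*sin(pi/16) + sqrt(2)*I*cos(pi/16)/4 + I*cos(pi/16)/2 on |00>, -sqrt(1/2 - sqrt(2)/4)*sqrt(sqrt(2)/4 + 1/2)*cos(pi/16) - sqrt(2)*sin(pi/16)/4 + sin(pi/16)/2 + sqrt(2)*I*sin(pi/16)/4 + I*sin(pi/16)/2 + I*sqrt(1/2 - sqrt(2)/4)*sqrt(sqrt(2)/4 + 1/2)*cos(pi/16) on |01>, 0 on |10>, 0 on |11>.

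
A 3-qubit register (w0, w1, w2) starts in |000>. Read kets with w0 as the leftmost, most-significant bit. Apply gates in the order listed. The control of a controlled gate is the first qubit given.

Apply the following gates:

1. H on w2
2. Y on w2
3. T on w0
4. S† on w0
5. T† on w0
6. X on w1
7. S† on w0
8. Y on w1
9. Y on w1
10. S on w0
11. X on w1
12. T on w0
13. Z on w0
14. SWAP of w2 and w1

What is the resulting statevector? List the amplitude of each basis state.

The resulting statevector has amplitude -sqrt(2)*I/2 on |000>, sqrt(2)*I/2 on |010>, and 0 on every other basis state.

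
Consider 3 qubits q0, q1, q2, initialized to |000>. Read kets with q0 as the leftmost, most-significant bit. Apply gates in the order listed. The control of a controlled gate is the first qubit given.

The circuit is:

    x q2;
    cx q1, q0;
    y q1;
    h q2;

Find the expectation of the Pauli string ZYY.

The expectation value of ZYY is 0.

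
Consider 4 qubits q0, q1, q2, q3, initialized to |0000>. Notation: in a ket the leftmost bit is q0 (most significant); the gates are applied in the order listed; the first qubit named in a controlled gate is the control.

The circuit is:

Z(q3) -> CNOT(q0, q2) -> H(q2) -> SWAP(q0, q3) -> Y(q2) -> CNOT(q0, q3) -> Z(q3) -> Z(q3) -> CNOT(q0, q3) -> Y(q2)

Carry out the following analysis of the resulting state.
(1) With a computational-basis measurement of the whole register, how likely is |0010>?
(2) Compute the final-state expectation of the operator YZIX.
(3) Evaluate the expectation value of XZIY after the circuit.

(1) The probability of measuring |0010> is 1/2. Key observation: the block from step 5 through step 10 cancels to the identity and can be dropped.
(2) In the final state, YZIX has expectation 0.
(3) In the final state, XZIY has expectation 0.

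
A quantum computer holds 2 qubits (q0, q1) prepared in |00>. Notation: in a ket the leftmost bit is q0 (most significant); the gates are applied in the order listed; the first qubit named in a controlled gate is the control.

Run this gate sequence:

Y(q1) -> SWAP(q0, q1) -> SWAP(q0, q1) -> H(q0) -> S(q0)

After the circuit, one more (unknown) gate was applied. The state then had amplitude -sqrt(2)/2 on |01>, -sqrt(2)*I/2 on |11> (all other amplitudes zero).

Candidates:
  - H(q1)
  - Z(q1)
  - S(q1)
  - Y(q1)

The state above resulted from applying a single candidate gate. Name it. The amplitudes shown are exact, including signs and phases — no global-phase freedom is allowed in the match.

The unique candidate consistent with the amplitudes is S(q1). Key observation: the block from step 2 through step 3 cancels to the identity and can be dropped.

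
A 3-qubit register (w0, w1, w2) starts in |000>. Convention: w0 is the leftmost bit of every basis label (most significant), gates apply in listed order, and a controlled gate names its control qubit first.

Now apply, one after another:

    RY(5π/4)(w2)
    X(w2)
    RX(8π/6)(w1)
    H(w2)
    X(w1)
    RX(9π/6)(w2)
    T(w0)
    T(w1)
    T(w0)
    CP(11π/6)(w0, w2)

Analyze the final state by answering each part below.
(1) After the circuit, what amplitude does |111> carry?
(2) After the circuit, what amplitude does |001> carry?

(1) The amplitude on |111> is 0.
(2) The amplitude on |001> is -sqrt(3)*sqrt(sqrt(2) + 2)/8 + sqrt(3)*sqrt(2 - sqrt(2))/8 + sqrt(3)*I*sqrt(2 - sqrt(2))/8 + sqrt(3)*I*sqrt(sqrt(2) + 2)/8.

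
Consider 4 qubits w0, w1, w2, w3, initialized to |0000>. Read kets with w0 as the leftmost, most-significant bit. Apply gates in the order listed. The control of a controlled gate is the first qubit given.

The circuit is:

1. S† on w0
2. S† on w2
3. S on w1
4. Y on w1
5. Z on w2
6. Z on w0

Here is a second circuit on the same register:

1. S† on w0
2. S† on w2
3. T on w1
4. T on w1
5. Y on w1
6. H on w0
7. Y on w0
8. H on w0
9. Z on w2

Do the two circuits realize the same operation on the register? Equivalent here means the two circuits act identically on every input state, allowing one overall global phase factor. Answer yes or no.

No — the two circuits implement different unitaries, even allowing a global phase.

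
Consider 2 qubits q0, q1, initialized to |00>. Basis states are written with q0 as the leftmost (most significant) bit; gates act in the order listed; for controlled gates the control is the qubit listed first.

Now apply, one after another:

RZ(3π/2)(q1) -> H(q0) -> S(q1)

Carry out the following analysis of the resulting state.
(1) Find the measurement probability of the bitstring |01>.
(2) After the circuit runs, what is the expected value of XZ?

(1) The probability of measuring |01> is 0.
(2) The observable XZ averages to 1.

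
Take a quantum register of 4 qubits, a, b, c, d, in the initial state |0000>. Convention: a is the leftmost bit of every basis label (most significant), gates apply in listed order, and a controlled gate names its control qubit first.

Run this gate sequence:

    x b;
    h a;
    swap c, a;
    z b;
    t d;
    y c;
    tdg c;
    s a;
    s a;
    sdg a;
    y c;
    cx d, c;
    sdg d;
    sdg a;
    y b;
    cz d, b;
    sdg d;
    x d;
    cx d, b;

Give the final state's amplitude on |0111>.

The amplitude on |0111> is sqrt(2)*I/2.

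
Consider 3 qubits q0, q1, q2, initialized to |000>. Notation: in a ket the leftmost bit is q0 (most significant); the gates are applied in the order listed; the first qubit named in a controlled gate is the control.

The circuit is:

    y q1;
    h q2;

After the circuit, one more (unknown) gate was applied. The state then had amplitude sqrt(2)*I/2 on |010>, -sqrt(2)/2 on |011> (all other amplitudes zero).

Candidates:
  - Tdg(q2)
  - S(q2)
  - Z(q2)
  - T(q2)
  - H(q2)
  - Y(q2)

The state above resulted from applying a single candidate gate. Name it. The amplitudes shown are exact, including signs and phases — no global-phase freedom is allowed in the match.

It was S(q2) that produced the state shown.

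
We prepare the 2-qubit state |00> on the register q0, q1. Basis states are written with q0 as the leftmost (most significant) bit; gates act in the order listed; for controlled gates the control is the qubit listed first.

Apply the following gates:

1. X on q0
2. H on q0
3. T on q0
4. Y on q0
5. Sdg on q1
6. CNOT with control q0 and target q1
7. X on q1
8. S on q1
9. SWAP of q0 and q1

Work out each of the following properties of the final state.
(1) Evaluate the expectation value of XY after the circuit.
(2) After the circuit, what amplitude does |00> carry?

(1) The observable XY averages to -sqrt(2)/2.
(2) |00> carries amplitude 0 in the final state.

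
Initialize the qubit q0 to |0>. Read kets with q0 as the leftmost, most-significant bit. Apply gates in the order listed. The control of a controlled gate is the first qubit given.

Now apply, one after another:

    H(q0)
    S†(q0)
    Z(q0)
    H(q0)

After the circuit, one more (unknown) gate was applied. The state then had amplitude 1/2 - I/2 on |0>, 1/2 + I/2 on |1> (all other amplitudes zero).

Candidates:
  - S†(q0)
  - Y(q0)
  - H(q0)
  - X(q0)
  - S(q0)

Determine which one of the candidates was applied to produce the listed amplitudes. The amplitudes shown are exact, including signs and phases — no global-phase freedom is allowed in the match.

The applied gate was X(q0).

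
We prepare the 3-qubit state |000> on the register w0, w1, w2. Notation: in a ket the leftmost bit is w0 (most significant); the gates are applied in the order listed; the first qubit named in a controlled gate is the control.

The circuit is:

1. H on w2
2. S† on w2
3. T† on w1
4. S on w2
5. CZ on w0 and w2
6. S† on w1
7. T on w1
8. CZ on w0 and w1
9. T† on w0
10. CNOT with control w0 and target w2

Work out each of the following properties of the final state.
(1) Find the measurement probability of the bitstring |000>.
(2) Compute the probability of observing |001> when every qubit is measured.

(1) Outcome |000> occurs with probability 1/2.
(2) A full measurement returns |001> with probability 1/2.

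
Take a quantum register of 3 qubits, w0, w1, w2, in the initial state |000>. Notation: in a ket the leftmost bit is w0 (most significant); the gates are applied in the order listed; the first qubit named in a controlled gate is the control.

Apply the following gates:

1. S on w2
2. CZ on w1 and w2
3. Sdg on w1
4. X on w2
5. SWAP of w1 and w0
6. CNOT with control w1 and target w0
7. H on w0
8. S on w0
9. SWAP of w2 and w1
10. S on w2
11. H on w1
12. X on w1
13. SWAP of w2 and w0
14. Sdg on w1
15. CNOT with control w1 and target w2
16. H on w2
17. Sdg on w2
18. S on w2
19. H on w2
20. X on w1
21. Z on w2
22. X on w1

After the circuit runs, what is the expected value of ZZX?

The expectation value of ZZX is 0. Key observation: the block from step 16 through step 19 cancels to the identity and can be dropped.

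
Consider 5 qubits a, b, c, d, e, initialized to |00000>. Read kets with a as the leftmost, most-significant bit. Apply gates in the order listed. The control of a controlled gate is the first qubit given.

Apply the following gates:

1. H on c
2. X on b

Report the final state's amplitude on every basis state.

After the circuit, the state carries amplitude sqrt(2)/2 on |01000>, sqrt(2)/2 on |01100>, and 0 on every other basis state.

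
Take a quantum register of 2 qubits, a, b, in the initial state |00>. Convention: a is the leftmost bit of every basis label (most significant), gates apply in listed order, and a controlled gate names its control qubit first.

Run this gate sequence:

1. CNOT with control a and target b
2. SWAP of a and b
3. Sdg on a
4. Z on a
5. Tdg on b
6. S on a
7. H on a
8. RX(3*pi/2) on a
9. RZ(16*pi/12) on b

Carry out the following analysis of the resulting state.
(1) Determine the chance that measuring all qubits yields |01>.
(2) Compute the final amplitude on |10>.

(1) The probability of measuring |01> is 0.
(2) |10> carries amplitude (1 + I)*exp(I*pi/3)/2 in the final state.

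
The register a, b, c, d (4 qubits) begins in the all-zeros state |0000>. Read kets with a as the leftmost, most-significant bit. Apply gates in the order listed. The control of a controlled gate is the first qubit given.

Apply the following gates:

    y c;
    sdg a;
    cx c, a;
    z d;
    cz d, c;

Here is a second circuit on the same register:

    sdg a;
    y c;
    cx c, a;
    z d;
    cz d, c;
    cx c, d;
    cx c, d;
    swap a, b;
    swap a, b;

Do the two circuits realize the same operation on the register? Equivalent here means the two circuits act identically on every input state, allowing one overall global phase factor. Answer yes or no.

Yes, they are equivalent — the unitaries differ by at most a global phase.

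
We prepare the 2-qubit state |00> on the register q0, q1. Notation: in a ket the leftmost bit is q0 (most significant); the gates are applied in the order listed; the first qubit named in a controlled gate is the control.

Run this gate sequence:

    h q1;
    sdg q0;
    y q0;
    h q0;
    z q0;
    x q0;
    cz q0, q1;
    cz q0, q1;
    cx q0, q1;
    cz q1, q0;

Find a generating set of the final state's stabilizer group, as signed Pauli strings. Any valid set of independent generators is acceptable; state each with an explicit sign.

The final state is stabilized by the group generated by +XZ, +ZX; other independent generating sets are equally valid.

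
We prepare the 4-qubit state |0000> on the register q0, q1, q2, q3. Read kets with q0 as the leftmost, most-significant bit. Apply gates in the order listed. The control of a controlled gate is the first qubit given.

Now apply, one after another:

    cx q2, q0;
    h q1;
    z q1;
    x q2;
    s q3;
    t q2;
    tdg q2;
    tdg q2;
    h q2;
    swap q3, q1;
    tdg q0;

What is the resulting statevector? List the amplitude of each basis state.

The final amplitudes are -exp(3*I*pi/4)/2 on |0000>, exp(3*I*pi/4)/2 on |0001>, exp(3*I*pi/4)/2 on |0010>, -exp(3*I*pi/4)/2 on |0011>, and 0 on every other basis state.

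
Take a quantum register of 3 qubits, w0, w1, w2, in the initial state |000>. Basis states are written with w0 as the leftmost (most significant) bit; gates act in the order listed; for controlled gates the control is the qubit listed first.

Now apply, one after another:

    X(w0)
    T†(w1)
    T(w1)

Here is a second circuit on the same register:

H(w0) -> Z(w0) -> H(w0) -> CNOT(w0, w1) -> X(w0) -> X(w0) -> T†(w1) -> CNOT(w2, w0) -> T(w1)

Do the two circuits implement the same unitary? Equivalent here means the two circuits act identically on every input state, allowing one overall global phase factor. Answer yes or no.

No — the two circuits implement different unitaries, even allowing a global phase.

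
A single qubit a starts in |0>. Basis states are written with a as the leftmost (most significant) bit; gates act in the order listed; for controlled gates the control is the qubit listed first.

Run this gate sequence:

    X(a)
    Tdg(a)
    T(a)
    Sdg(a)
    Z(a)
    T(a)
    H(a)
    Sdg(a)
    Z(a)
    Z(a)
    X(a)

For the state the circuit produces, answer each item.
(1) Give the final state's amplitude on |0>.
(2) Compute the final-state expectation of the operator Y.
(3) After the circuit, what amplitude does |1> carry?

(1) The amplitude on |0> is -sqrt(2)*exp(I*pi/4)/2.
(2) The observable Y averages to -1.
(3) |1> carries amplitude sqrt(2)*exp(3*I*pi/4)/2 in the final state.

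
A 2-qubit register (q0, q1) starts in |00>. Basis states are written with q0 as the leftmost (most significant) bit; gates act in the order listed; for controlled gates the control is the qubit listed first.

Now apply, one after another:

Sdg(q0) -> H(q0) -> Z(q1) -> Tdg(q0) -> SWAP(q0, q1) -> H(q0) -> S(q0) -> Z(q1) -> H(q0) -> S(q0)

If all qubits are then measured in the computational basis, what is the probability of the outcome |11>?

The probability of measuring |11> is 1/4.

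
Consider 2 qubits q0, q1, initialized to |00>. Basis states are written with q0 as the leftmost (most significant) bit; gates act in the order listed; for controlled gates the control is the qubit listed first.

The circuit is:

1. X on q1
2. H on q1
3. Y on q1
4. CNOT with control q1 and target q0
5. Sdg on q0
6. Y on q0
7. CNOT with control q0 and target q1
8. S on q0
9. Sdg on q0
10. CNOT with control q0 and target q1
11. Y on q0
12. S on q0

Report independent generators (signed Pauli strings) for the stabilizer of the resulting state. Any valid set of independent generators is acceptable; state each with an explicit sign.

The stabilizer group can be generated by +XX, +ZZ, among other valid generating sets. Key observation: gates 5-12 undo each other exactly, leaving only the rest of the circuit to track.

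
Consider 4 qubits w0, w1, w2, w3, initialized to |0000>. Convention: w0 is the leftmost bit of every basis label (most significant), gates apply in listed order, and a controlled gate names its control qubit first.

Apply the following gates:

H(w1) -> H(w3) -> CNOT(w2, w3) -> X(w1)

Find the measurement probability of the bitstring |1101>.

A full measurement returns |1101> with probability 0.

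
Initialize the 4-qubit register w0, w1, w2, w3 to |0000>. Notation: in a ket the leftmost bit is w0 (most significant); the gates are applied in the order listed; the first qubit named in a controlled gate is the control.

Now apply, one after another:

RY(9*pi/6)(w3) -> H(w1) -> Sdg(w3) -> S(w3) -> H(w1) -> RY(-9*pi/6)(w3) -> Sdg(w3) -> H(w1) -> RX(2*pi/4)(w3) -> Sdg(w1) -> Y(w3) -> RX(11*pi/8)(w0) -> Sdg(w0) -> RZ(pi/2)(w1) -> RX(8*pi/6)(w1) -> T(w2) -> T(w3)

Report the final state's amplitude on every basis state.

The resulting statevector has amplitude (-sqrt(3) + I)*exp(I*pi/4)*cos(5*pi/16)/4 on |0000>, (-sqrt(3) + I)*cos(5*pi/16)/4 on |0001>, 0 on |0010>, 0 on |0011>, (-sqrt(3) + I)*exp(I*pi/4)*cos(5*pi/16)/4 on |0100>, (-sqrt(3) + I)*cos(5*pi/16)/4 on |0101>, 0 on |0110>, 0 on |0111>, (-sqrt(3) + I)*exp(I*pi/4)*sin(5*pi/16)/4 on |1000>, (-sqrt(3) + I)*sin(5*pi/16)/4 on |1001>, 0 on |1010>, 0 on |1011>, (-sqrt(3) + I)*exp(I*pi/4)*sin(5*pi/16)/4 on |1100>, (-sqrt(3) + I)*sin(5*pi/16)/4 on |1101>, 0 on |1110>, 0 on |1111>.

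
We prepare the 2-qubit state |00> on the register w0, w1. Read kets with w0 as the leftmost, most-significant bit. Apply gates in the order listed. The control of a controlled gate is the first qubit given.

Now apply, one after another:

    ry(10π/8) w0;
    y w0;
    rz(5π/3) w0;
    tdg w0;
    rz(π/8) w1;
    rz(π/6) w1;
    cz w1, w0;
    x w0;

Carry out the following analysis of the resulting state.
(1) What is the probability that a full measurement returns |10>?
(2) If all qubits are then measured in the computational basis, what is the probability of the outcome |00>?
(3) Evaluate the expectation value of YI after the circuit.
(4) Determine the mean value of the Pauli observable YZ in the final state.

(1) Outcome |10> occurs with probability sqrt(2)/4 + 1/2.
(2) The probability of measuring |00> is 1/2 - sqrt(2)/4.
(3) The observable YI averages to 1/4 + sqrt(3)/4.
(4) The observable YZ averages to 1/4 + sqrt(3)/4.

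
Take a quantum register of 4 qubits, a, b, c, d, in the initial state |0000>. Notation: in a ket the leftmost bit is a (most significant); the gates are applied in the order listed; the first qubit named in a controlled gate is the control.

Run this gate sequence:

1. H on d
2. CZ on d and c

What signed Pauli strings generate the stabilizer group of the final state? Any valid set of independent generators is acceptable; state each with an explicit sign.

The stabilizer group can be generated by +IIIX, +ZIII, +IZII, +IIZI, among other valid generating sets.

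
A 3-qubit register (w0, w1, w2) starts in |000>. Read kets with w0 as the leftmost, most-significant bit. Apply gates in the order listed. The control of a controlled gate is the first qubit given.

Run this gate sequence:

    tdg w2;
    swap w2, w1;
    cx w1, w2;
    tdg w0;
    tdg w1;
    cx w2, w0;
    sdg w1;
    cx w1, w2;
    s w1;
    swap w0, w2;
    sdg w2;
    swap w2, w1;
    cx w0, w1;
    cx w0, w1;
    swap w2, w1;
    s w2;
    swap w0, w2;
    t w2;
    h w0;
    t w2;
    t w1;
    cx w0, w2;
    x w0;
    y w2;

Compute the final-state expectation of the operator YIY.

The expectation value of YIY is 1. Key observation: steps 10-17 multiply out to the identity, so the circuit reduces to the remaining gates.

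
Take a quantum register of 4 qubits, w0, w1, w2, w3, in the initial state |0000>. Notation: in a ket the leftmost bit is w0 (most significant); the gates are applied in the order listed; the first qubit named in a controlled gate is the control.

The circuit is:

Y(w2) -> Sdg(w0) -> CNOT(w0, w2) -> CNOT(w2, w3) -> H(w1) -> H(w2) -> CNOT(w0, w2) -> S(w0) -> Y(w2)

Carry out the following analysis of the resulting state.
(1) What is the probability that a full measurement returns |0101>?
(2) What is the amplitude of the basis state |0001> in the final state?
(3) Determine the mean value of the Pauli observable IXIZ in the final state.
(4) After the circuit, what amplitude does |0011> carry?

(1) The probability of measuring |0101> is 1/4.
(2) |0001> carries amplitude -1/2 in the final state.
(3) In the final state, IXIZ has expectation -1.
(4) The final state's coefficient on |0011> equals -1/2.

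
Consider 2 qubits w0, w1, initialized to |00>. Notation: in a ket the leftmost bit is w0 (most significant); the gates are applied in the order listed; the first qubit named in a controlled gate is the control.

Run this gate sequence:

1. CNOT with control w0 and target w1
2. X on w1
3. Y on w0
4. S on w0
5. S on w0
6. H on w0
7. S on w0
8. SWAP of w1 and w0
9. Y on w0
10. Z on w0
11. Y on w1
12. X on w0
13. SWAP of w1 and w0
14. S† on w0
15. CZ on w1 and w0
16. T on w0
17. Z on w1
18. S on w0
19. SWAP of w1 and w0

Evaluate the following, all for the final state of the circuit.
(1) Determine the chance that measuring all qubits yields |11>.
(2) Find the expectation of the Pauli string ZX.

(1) The probability of measuring |11> is 1/2.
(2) The expectation value of ZX is sqrt(2)/2.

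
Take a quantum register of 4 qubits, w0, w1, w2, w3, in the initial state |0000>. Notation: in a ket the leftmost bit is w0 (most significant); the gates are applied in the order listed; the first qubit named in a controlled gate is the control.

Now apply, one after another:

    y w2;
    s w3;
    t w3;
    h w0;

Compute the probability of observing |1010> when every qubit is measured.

The probability of measuring |1010> is 1/2.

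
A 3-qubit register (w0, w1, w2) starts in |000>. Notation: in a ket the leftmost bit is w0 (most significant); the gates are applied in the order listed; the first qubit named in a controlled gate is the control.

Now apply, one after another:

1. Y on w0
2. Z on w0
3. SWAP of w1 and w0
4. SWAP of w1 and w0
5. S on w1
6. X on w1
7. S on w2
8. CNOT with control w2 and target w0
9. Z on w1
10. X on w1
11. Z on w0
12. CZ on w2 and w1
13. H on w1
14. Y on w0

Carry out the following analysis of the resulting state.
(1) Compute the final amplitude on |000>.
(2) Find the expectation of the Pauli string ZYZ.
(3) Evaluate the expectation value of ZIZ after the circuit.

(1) The amplitude on |000> is -sqrt(2)/2.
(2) In the final state, ZYZ has expectation 0.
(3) The observable ZIZ averages to 1.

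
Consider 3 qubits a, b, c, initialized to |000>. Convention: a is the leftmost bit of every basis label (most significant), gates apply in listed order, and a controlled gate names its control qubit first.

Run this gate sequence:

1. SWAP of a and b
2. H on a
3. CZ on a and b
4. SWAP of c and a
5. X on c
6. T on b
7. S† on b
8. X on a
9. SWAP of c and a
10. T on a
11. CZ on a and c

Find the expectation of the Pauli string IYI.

In the final state, IYI has expectation 0.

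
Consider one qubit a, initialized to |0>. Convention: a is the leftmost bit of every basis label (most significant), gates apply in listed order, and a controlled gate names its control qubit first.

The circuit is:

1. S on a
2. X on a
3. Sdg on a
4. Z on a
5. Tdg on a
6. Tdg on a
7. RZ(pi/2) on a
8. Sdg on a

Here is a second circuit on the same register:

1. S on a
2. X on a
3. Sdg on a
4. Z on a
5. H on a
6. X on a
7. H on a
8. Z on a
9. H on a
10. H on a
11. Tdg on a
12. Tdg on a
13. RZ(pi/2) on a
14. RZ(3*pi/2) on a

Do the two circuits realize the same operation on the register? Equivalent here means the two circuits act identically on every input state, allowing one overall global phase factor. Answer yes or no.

Yes: on every input state the two circuits agree up to one overall phase factor.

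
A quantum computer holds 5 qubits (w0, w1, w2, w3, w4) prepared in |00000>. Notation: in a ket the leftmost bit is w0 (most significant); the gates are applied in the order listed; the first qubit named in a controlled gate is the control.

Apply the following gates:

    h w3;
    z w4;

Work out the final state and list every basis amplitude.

The resulting statevector has amplitude sqrt(2)/2 on |00000>, sqrt(2)/2 on |00010>, and 0 on every other basis state.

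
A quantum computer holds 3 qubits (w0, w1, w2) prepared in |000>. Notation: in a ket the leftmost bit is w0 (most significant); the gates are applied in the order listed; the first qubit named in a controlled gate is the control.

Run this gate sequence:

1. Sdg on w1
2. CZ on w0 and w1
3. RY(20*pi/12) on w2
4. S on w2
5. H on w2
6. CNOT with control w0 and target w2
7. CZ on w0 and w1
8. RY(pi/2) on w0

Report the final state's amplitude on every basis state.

The final amplitudes are -sqrt(3)/4 + I/4 on |000>, -sqrt(3)/4 - I/4 on |001>, 0 on |010>, 0 on |011>, -sqrt(3)/4 + I/4 on |100>, -sqrt(3)/4 - I/4 on |101>, 0 on |110>, 0 on |111>.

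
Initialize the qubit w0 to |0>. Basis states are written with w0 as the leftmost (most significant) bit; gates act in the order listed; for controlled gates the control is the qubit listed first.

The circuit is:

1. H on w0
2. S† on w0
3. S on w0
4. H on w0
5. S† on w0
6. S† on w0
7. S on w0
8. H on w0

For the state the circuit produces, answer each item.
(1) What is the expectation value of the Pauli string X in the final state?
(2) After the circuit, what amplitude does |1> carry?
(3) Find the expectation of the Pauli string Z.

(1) In the final state, X has expectation 1.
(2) The amplitude on |1> is sqrt(2)/2.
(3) In the final state, Z has expectation 0.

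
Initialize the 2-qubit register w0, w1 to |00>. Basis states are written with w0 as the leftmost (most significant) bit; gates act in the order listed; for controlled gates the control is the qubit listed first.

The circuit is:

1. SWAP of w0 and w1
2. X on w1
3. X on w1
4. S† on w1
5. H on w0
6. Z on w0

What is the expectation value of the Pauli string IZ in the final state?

The observable IZ averages to 1. Key observation: the block from step 2 through step 3 cancels to the identity and can be dropped.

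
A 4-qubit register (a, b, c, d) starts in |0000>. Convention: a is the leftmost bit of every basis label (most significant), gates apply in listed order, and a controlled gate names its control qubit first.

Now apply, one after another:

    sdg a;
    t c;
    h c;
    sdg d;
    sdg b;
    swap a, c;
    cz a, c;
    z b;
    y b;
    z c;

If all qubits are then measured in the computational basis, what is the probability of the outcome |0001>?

Outcome |0001> occurs with probability 0.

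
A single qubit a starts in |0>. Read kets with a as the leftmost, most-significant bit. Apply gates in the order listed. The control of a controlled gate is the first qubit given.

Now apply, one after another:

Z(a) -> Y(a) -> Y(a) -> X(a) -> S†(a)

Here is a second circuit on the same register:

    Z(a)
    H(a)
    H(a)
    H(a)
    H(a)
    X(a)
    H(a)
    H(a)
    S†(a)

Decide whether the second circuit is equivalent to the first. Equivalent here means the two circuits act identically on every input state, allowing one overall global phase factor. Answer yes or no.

Yes — the two circuits implement the same unitary up to a global phase.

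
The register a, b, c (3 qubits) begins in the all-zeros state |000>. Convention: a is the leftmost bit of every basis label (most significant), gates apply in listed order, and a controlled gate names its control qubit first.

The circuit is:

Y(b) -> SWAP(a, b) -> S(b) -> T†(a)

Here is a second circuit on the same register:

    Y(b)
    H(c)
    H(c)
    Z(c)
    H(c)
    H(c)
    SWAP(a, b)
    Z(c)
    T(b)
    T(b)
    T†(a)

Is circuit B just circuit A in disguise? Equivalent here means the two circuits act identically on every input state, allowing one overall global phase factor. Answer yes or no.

Yes: on every input state the two circuits agree up to one overall phase factor.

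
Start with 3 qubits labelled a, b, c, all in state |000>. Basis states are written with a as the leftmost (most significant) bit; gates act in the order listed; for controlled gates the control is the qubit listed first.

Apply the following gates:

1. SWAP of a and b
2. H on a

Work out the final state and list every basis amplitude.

The resulting statevector has amplitude sqrt(2)/2 on |000>, sqrt(2)/2 on |100>, and 0 on every other basis state.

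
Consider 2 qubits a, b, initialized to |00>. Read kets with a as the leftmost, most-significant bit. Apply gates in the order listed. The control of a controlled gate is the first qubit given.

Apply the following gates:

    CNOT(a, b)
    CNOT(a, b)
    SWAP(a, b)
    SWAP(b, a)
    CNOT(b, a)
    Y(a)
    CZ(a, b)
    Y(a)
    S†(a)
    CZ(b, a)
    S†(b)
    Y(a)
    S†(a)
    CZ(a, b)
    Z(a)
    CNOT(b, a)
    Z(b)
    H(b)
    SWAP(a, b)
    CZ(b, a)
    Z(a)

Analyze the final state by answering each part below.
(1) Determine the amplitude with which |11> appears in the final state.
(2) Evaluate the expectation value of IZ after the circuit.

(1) The final state's coefficient on |11> equals -sqrt(2)/2.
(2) The observable IZ averages to -1.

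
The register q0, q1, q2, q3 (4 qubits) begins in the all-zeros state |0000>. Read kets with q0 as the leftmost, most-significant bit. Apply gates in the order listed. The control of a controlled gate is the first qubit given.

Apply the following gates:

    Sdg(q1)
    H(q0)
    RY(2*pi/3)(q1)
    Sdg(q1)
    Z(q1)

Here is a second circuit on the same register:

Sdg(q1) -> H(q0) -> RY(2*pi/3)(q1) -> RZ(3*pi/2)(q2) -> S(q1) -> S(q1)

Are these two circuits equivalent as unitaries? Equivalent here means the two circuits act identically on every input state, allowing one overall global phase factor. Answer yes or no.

No, they are not equivalent — no single phase factor reconciles the two unitaries.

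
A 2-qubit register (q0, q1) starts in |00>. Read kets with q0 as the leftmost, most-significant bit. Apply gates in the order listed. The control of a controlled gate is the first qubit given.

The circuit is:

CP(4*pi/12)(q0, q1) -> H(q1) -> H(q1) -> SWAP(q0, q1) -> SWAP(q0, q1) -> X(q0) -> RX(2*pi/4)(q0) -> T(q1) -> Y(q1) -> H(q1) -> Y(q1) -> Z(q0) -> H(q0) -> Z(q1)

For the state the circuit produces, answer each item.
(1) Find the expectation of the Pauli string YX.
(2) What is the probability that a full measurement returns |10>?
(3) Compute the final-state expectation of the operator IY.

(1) The expectation value of YX is -1. Key observation: gates 2-3 undo each other exactly, leaving only the rest of the circuit to track.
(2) A full measurement returns |10> with probability 1/4.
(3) In the final state, IY has expectation 0.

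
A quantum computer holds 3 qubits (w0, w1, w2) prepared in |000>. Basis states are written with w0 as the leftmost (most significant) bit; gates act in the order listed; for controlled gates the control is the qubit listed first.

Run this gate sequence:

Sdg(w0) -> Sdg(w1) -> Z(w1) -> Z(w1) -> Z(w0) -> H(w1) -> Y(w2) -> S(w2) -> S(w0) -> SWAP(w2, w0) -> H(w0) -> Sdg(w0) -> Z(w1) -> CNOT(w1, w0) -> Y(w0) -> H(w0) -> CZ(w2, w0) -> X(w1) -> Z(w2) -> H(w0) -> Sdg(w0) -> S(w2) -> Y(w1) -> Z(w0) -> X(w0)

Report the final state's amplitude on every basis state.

The final amplitudes are -I/2 on |000>, 0 on |001>, 1/2 on |010>, 0 on |011>, I/2 on |100>, 0 on |101>, 1/2 on |110>, 0 on |111>.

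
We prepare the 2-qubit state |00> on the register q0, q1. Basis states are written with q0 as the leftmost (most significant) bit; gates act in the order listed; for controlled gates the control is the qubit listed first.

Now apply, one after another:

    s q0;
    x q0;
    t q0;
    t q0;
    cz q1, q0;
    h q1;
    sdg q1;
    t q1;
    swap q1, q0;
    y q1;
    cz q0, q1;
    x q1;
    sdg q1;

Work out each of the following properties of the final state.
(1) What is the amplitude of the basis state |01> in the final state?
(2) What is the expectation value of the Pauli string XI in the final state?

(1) The final state's coefficient on |01> equals -sqrt(2)*I/2.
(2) The expectation value of XI is sqrt(2)/2.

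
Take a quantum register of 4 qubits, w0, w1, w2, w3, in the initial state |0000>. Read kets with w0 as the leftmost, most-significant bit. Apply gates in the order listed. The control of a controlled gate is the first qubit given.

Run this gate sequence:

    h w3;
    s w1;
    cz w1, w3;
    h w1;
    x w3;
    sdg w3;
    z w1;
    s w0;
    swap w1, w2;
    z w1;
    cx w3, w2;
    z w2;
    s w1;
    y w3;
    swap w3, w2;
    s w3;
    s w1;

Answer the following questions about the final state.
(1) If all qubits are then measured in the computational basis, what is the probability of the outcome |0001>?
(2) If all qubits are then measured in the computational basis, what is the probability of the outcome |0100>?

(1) Outcome |0001> occurs with probability 1/4.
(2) The probability of measuring |0100> is 0.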